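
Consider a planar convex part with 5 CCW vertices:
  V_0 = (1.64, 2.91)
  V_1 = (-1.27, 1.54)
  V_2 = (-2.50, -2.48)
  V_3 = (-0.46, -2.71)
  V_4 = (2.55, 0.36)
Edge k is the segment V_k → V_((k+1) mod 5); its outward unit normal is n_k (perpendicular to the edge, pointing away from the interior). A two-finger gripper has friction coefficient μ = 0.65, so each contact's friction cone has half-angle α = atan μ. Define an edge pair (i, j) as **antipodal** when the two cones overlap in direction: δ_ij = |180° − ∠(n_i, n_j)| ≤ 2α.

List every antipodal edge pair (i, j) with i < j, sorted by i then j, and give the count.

count = 5; pairs: (0,2), (0,3), (1,3), (1,4), (2,4)

α = atan 0.65 = 33.02°;  2α = 66.05°
n_0 = (-0.4259, +0.9047)
n_1 = (-0.9562, +0.2926)
n_2 = (-0.1120, -0.9937)
n_3 = (+0.7141, -0.7001)
n_4 = (+0.9418, +0.3361)
  (0,1): δ = 132.22°  ·
  (0,2): δ = 31.64°  ✓
  (0,3): δ = 20.35°  ✓
  (0,4): δ = 84.43°  ·
  (1,2): δ = 79.42°  ·
  (1,3): δ = 27.42°  ✓
  (1,4): δ = 36.65°  ✓
  (2,3): δ = 128.00°  ·
  (2,4): δ = 63.93°  ✓
  (3,4): δ = 115.93°  ·
antipodal pairs: 5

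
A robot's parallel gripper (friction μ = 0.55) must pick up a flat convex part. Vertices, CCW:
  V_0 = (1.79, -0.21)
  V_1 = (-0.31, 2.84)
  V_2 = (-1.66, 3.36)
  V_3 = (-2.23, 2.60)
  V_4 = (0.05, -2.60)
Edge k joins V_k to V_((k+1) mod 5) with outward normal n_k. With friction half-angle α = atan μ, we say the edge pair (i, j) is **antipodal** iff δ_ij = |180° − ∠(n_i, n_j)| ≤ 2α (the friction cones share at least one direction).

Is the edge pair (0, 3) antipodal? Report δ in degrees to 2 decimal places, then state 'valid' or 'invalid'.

δ = 10.87°, valid

α = atan 0.55 = 28.81°;  2α = 57.62°
edge 0: e_0 = (-2.10, +3.05);  n_0 = (+0.8236, +0.5671)
edge 3: e_3 = (+2.28, -5.20);  n_3 = (-0.9158, -0.4016)
∠(n_0, n_3) = 169.13°
δ = |180° − 169.13°| = 10.87°
10.87° ≤ 2α = 57.62°  →  valid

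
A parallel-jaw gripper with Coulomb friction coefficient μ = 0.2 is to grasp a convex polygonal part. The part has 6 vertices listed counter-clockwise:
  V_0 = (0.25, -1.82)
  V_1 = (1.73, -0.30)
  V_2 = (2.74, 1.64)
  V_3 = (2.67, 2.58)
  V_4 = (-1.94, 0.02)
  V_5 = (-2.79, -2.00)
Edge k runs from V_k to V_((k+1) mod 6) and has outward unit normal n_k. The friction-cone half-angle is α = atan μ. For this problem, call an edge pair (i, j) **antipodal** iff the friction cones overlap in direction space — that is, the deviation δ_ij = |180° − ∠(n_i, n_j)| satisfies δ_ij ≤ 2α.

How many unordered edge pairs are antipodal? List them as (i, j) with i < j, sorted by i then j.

count = 3; pairs: (0,3), (0,4), (1,4)

α = atan 0.2 = 11.31°;  2α = 22.62°
n_0 = (+0.7165, -0.6976)
n_1 = (+0.8870, -0.4618)
n_2 = (+0.9972, +0.0743)
n_3 = (-0.4855, +0.8742)
n_4 = (-0.9217, +0.3879)
n_5 = (+0.0591, -0.9983)
  (0,1): δ = 163.27°  ·
  (0,2): δ = 131.51°  ·
  (0,3): δ = 16.72°  ✓
  (0,4): δ = 21.42°  ✓
  (0,5): δ = 137.62°  ·
  (1,2): δ = 148.24°  ·
  (1,3): δ = 33.45°  ·
  (1,4): δ = 4.68°  ✓
  (1,5): δ = 120.89°  ·
  (2,3): δ = 65.21°  ·
  (2,4): δ = 27.08°  ·
  (2,5): δ = 89.13°  ·
  (3,4): δ = 141.87°  ·
  (3,5): δ = 25.66°  ·
  (4,5): δ = 63.79°  ·
antipodal pairs: 3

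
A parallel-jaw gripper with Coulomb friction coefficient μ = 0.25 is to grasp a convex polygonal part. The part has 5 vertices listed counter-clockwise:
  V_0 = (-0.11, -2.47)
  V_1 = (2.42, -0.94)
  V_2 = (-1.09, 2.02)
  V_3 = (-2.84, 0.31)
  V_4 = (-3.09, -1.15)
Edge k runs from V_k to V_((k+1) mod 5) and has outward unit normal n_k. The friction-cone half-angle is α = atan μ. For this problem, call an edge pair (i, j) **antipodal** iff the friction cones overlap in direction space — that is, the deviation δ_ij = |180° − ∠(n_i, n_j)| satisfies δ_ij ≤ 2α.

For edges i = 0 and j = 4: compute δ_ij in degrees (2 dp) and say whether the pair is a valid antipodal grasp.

α = atan 0.25 = 14.04°;  2α = 28.07°
edge 0: e_0 = (+2.53, +1.53);  n_0 = (+0.5175, -0.8557)
edge 4: e_4 = (+2.98, -1.32);  n_4 = (-0.4050, -0.9143)
∠(n_0, n_4) = 55.05°
δ = |180° − 55.05°| = 124.95°
124.95° > 2α = 28.07°  →  invalid

δ = 124.95°, invalid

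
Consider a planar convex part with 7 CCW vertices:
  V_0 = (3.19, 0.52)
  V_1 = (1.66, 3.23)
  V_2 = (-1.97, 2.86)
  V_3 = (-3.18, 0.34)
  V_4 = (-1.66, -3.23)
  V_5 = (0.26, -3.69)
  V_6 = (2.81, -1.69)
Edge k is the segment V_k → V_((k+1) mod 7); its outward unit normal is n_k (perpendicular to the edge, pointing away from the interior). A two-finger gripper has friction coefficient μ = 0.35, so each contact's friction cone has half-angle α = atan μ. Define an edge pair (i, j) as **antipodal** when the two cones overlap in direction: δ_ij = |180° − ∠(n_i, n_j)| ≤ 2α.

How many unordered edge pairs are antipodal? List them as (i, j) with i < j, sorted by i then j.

α = atan 0.35 = 19.29°;  2α = 38.58°
n_0 = (+0.8708, +0.4916)
n_1 = (-0.1014, +0.9948)
n_2 = (-0.9015, +0.4328)
n_3 = (-0.9201, -0.3917)
n_4 = (-0.2330, -0.9725)
n_5 = (+0.6171, -0.7869)
n_6 = (+0.9855, -0.1695)
  (0,1): δ = 113.63°  ·
  (0,2): δ = 55.10°  ·
  (0,3): δ = 6.39°  ✓
  (0,4): δ = 47.08°  ·
  (0,5): δ = 98.66°  ·
  (0,6): δ = 140.80°  ·
  (1,2): δ = 121.47°  ·
  (1,3): δ = 72.76°  ·
  (1,4): δ = 19.29°  ✓
  (1,5): δ = 32.29°  ✓
  (1,6): δ = 74.42°  ·
  (2,3): δ = 131.29°  ·
  (2,4): δ = 77.82°  ·
  (2,5): δ = 26.24°  ✓
  (2,6): δ = 15.89°  ✓
  (3,4): δ = 126.54°  ·
  (3,5): δ = 74.96°  ·
  (3,6): δ = 32.82°  ✓
  (4,5): δ = 128.42°  ·
  (4,6): δ = 86.28°  ·
  (5,6): δ = 137.86°  ·
antipodal pairs: 6

count = 6; pairs: (0,3), (1,4), (1,5), (2,5), (2,6), (3,6)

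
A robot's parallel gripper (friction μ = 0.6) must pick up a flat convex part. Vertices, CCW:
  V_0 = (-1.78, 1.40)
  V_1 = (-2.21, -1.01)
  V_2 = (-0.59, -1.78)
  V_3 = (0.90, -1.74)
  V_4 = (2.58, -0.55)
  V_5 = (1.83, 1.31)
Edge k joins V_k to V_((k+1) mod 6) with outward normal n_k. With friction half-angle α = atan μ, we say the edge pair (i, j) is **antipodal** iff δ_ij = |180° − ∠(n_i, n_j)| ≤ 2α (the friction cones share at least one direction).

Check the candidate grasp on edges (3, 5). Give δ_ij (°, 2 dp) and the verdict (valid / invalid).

α = atan 0.6 = 30.96°;  2α = 61.93°
edge 3: e_3 = (+1.68, +1.19);  n_3 = (+0.5780, -0.8160)
edge 5: e_5 = (-3.61, +0.09);  n_5 = (+0.0249, +0.9997)
∠(n_3, n_5) = 143.26°
δ = |180° − 143.26°| = 36.74°
36.74° ≤ 2α = 61.93°  →  valid

δ = 36.74°, valid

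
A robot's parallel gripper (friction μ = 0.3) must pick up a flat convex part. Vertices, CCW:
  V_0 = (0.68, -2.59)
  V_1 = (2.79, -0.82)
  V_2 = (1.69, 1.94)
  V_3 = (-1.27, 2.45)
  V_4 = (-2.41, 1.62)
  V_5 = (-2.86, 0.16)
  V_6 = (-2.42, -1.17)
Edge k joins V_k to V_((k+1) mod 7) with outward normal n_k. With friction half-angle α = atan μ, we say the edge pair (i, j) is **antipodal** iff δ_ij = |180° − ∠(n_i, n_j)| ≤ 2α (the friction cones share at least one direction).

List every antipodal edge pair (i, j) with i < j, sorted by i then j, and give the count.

α = atan 0.3 = 16.70°;  2α = 33.40°
n_0 = (+0.6427, -0.7661)
n_1 = (+0.9289, +0.3702)
n_2 = (+0.1698, +0.9855)
n_3 = (-0.5886, +0.8084)
n_4 = (-0.9556, +0.2945)
n_5 = (-0.9494, -0.3141)
n_6 = (-0.4165, -0.9092)
  (0,1): δ = 108.26°  ·
  (0,2): δ = 49.77°  ·
  (0,3): δ = 3.93°  ✓
  (0,4): δ = 32.88°  ✓
  (0,5): δ = 68.31°  ·
  (0,6): δ = 115.40°  ·
  (1,2): δ = 121.51°  ·
  (1,3): δ = 75.67°  ·
  (1,4): δ = 38.86°  ·
  (1,5): δ = 3.42°  ✓
  (1,6): δ = 43.66°  ·
  (2,3): δ = 134.17°  ·
  (2,4): δ = 97.35°  ·
  (2,5): δ = 61.92°  ·
  (2,6): δ = 14.83°  ✓
  (3,4): δ = 143.19°  ·
  (3,5): δ = 107.75°  ·
  (3,6): δ = 60.67°  ·
  (4,5): δ = 144.56°  ·
  (4,6): δ = 97.48°  ·
  (5,6): δ = 132.92°  ·
antipodal pairs: 4

count = 4; pairs: (0,3), (0,4), (1,5), (2,6)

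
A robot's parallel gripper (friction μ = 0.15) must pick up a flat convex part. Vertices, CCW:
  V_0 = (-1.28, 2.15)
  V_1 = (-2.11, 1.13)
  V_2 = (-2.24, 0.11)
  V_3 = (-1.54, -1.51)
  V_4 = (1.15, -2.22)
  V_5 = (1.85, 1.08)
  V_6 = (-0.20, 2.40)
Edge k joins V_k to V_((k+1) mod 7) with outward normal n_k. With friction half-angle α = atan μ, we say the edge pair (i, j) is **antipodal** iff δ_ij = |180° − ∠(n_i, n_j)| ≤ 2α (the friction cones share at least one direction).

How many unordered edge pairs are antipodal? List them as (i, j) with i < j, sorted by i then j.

α = atan 0.15 = 8.53°;  2α = 17.06°
n_0 = (-0.7756, +0.6312)
n_1 = (-0.9920, +0.1264)
n_2 = (-0.9180, -0.3967)
n_3 = (-0.2552, -0.9669)
n_4 = (+0.9782, -0.2075)
n_5 = (+0.5414, +0.8408)
n_6 = (-0.2255, +0.9742)
  (0,1): δ = 148.13°  ·
  (0,2): δ = 117.49°  ·
  (0,3): δ = 65.65°  ·
  (0,4): δ = 27.16°  ·
  (0,5): δ = 96.36°  ·
  (0,6): δ = 142.17°  ·
  (1,2): δ = 149.37°  ·
  (1,3): δ = 97.52°  ·
  (1,4): δ = 4.71°  ✓
  (1,5): δ = 64.49°  ·
  (1,6): δ = 110.30°  ·
  (2,3): δ = 128.15°  ·
  (2,4): δ = 35.35°  ·
  (2,5): δ = 33.85°  ·
  (2,6): δ = 79.66°  ·
  (3,4): δ = 87.19°  ·
  (3,5): δ = 17.99°  ·
  (3,6): δ = 27.82°  ·
  (4,5): δ = 110.80°  ·
  (4,6): δ = 64.99°  ·
  (5,6): δ = 134.19°  ·
antipodal pairs: 1

count = 1; pairs: (1,4)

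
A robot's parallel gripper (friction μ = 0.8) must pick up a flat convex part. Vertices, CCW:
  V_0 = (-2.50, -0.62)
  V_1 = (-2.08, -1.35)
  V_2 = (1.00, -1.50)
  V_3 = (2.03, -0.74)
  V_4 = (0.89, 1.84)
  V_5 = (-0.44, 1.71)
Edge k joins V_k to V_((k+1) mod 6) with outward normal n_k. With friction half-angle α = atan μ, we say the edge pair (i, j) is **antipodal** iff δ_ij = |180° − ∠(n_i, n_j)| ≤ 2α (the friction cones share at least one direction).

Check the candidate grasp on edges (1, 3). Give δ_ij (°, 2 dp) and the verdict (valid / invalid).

α = atan 0.8 = 38.66°;  2α = 77.32°
edge 1: e_1 = (+3.08, -0.15);  n_1 = (-0.0486, -0.9988)
edge 3: e_3 = (-1.14, +2.58);  n_3 = (+0.9147, +0.4042)
∠(n_1, n_3) = 116.63°
δ = |180° − 116.63°| = 63.37°
63.37° ≤ 2α = 77.32°  →  valid

δ = 63.37°, valid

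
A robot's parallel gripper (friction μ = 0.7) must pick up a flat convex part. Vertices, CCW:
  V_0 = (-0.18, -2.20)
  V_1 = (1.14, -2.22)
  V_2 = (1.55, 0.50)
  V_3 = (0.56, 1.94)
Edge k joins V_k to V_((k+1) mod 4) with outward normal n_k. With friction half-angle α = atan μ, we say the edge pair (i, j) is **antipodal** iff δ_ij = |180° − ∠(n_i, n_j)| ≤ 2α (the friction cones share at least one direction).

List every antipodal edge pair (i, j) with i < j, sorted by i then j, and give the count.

α = atan 0.7 = 34.99°;  2α = 69.98°
n_0 = (-0.0151, -0.9999)
n_1 = (+0.9888, -0.1491)
n_2 = (+0.8240, +0.5665)
n_3 = (-0.9844, +0.1760)
  (0,1): δ = 97.70°  ·
  (0,2): δ = 54.62°  ✓
  (0,3): δ = 80.73°  ·
  (1,2): δ = 136.92°  ·
  (1,3): δ = 1.56°  ✓
  (2,3): δ = 44.64°  ✓
antipodal pairs: 3

count = 3; pairs: (0,2), (1,3), (2,3)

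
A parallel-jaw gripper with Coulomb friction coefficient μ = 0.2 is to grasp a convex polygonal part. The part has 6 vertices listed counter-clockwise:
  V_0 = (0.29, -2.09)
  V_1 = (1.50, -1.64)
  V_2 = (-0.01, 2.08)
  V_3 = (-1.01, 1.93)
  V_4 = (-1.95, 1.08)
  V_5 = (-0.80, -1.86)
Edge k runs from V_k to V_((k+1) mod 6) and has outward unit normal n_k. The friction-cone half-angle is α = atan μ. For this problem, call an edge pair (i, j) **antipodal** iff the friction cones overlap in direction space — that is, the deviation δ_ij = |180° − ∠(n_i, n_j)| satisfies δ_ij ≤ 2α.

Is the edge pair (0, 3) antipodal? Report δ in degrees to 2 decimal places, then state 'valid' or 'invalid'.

δ = 21.72°, valid

α = atan 0.2 = 11.31°;  2α = 22.62°
edge 0: e_0 = (+1.21, +0.45);  n_0 = (+0.3486, -0.9373)
edge 3: e_3 = (-0.94, -0.85);  n_3 = (-0.6707, +0.7417)
∠(n_0, n_3) = 158.28°
δ = |180° − 158.28°| = 21.72°
21.72° ≤ 2α = 22.62°  →  valid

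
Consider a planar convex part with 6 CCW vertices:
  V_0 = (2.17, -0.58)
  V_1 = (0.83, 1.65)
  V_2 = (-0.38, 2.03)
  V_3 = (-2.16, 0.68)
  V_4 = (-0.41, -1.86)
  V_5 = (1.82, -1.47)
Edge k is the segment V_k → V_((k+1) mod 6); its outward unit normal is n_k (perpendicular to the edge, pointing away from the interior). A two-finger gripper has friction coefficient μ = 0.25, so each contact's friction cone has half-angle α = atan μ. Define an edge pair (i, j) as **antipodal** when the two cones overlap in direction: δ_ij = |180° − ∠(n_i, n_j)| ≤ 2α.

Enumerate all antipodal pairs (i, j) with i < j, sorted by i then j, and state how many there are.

α = atan 0.25 = 14.04°;  2α = 28.07°
n_0 = (+0.8572, +0.5151)
n_1 = (+0.2996, +0.9541)
n_2 = (-0.6043, +0.7968)
n_3 = (-0.8235, -0.5674)
n_4 = (+0.1723, -0.9850)
n_5 = (+0.9306, -0.3660)
  (0,1): δ = 138.44°  ·
  (0,2): δ = 83.82°  ·
  (0,3): δ = 3.56°  ✓
  (0,4): δ = 68.92°  ·
  (0,5): δ = 127.53°  ·
  (1,2): δ = 125.39°  ·
  (1,3): δ = 38.00°  ·
  (1,4): δ = 27.35°  ✓
  (1,5): δ = 85.97°  ·
  (2,3): δ = 92.61°  ·
  (2,4): δ = 27.26°  ✓
  (2,5): δ = 31.35°  ·
  (3,4): δ = 114.65°  ·
  (3,5): δ = 56.03°  ·
  (4,5): δ = 121.39°  ·
antipodal pairs: 3

count = 3; pairs: (0,3), (1,4), (2,4)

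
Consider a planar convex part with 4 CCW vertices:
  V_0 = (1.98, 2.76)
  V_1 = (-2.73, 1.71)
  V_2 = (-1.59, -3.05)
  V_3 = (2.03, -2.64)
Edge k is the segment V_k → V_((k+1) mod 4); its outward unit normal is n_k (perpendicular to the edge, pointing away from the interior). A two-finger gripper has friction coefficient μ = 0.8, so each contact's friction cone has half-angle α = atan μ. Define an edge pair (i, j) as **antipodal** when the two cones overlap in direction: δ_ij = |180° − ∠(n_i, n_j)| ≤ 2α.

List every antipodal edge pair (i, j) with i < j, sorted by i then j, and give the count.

α = atan 0.8 = 38.66°;  2α = 77.32°
n_0 = (-0.2176, +0.9760)
n_1 = (-0.9725, -0.2329)
n_2 = (+0.1125, -0.9936)
n_3 = (+1.0000, +0.0093)
  (0,1): δ = 89.10°  ·
  (0,2): δ = 6.11°  ✓
  (0,3): δ = 77.96°  ·
  (1,2): δ = 97.01°  ·
  (1,3): δ = 12.94°  ✓
  (2,3): δ = 95.93°  ·
antipodal pairs: 2

count = 2; pairs: (0,2), (1,3)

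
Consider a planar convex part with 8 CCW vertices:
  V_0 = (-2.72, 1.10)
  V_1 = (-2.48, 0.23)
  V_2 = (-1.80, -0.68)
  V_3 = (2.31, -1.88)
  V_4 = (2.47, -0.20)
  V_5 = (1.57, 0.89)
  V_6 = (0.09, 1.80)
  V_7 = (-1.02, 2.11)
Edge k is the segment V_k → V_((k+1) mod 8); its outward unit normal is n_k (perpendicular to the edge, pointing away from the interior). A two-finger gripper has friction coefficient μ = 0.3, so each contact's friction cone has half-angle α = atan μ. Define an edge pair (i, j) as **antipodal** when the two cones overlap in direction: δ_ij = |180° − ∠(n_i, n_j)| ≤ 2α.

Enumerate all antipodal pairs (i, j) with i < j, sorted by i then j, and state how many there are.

α = atan 0.3 = 16.70°;  2α = 33.40°
n_0 = (-0.9640, -0.2659)
n_1 = (-0.8011, -0.5986)
n_2 = (-0.2803, -0.9599)
n_3 = (+0.9955, -0.0948)
n_4 = (+0.7711, +0.6367)
n_5 = (+0.5238, +0.8519)
n_6 = (+0.2690, +0.9631)
n_7 = (-0.5108, +0.8597)
  (0,1): δ = 158.65°  ·
  (0,2): δ = 121.70°  ·
  (0,3): δ = 20.86°  ✓
  (0,4): δ = 24.12°  ✓
  (0,5): δ = 42.99°  ·
  (0,6): δ = 58.97°  ·
  (0,7): δ = 105.29°  ·
  (1,2): δ = 143.05°  ·
  (1,3): δ = 42.21°  ·
  (1,4): δ = 2.78°  ✓
  (1,5): δ = 21.65°  ✓
  (1,6): δ = 37.63°  ·
  (1,7): δ = 83.95°  ·
  (2,3): δ = 79.16°  ·
  (2,4): δ = 34.18°  ·
  (2,5): δ = 15.31°  ✓
  (2,6): δ = 0.67°  ✓
  (2,7): δ = 46.99°  ·
  (3,4): δ = 135.01°  ·
  (3,5): δ = 116.15°  ·
  (3,6): δ = 100.16°  ·
  (3,7): δ = 53.84°  ·
  (4,5): δ = 161.13°  ·
  (4,6): δ = 145.15°  ·
  (4,7): δ = 98.83°  ·
  (5,6): δ = 164.02°  ·
  (5,7): δ = 117.70°  ·
  (6,7): δ = 133.68°  ·
antipodal pairs: 6

count = 6; pairs: (0,3), (0,4), (1,4), (1,5), (2,5), (2,6)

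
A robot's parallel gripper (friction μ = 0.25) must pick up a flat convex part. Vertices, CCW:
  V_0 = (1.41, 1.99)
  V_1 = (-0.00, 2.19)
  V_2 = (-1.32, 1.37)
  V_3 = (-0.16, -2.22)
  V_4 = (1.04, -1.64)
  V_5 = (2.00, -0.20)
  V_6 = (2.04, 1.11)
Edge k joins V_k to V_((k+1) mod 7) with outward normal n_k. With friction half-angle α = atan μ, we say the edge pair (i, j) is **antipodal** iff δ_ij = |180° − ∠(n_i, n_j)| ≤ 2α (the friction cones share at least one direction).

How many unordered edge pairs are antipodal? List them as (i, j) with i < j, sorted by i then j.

count = 4; pairs: (1,3), (1,4), (2,5), (2,6)

α = atan 0.25 = 14.04°;  2α = 28.07°
n_0 = (+0.1404, +0.9901)
n_1 = (-0.5277, +0.8494)
n_2 = (-0.9516, -0.3075)
n_3 = (+0.4352, -0.9003)
n_4 = (+0.8321, -0.5547)
n_5 = (+0.9995, -0.0305)
n_6 = (+0.8131, +0.5821)
  (0,1): δ = 140.08°  ·
  (0,2): δ = 64.02°  ·
  (0,3): δ = 33.87°  ·
  (0,4): δ = 64.38°  ·
  (0,5): δ = 96.32°  ·
  (0,6): δ = 133.67°  ·
  (1,2): δ = 103.94°  ·
  (1,3): δ = 6.05°  ✓
  (1,4): δ = 24.46°  ✓
  (1,5): δ = 56.40°  ·
  (1,6): δ = 93.75°  ·
  (2,3): δ = 82.11°  ·
  (2,4): δ = 51.60°  ·
  (2,5): δ = 19.66°  ✓
  (2,6): δ = 17.69°  ✓
  (3,4): δ = 149.49°  ·
  (3,5): δ = 117.54°  ·
  (3,6): δ = 80.20°  ·
  (4,5): δ = 148.06°  ·
  (4,6): δ = 110.71°  ·
  (5,6): δ = 142.65°  ·
antipodal pairs: 4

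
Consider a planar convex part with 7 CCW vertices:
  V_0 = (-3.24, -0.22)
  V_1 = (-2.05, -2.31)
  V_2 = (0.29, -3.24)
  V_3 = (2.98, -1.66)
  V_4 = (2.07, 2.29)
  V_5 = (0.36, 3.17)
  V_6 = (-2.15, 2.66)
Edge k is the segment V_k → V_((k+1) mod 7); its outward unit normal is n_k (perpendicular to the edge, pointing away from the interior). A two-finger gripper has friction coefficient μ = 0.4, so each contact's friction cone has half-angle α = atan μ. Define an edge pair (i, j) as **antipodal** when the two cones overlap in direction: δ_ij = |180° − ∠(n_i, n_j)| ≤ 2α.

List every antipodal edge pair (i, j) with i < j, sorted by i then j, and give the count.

count = 7; pairs: (0,3), (0,4), (1,4), (1,5), (2,5), (2,6), (3,6)

α = atan 0.4 = 21.80°;  2α = 43.60°
n_0 = (-0.8690, -0.4948)
n_1 = (-0.3693, -0.9293)
n_2 = (+0.5065, -0.8623)
n_3 = (+0.9745, +0.2245)
n_4 = (+0.4576, +0.8892)
n_5 = (-0.1991, +0.9800)
n_6 = (-0.9353, +0.3540)
  (0,1): δ = 141.33°  ·
  (0,2): δ = 89.23°  ·
  (0,3): δ = 16.68°  ✓
  (0,4): δ = 33.11°  ✓
  (0,5): δ = 71.83°  ·
  (0,6): δ = 129.61°  ·
  (1,2): δ = 127.90°  ·
  (1,3): δ = 55.35°  ·
  (1,4): δ = 5.56°  ✓
  (1,5): δ = 33.16°  ✓
  (1,6): δ = 90.94°  ·
  (2,3): δ = 107.45°  ·
  (2,4): δ = 57.66°  ·
  (2,5): δ = 18.94°  ✓
  (2,6): δ = 38.84°  ✓
  (3,4): δ = 130.20°  ·
  (3,5): δ = 91.49°  ·
  (3,6): δ = 33.70°  ✓
  (4,5): δ = 141.28°  ·
  (4,6): δ = 83.50°  ·
  (5,6): δ = 122.22°  ·
antipodal pairs: 7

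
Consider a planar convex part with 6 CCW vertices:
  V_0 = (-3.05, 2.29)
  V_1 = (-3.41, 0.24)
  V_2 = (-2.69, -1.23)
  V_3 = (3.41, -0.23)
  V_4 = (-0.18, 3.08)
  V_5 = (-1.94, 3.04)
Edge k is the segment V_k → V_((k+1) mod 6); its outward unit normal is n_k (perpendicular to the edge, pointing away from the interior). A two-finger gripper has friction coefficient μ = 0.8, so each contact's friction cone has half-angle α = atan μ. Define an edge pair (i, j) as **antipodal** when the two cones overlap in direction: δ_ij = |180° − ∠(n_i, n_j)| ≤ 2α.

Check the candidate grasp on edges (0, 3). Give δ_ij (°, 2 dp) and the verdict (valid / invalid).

α = atan 0.8 = 38.66°;  2α = 77.32°
edge 0: e_0 = (-0.36, -2.05);  n_0 = (-0.9849, +0.1730)
edge 3: e_3 = (-3.59, +3.31);  n_3 = (+0.6779, +0.7352)
∠(n_0, n_3) = 122.72°
δ = |180° − 122.72°| = 57.28°
57.28° ≤ 2α = 77.32°  →  valid

δ = 57.28°, valid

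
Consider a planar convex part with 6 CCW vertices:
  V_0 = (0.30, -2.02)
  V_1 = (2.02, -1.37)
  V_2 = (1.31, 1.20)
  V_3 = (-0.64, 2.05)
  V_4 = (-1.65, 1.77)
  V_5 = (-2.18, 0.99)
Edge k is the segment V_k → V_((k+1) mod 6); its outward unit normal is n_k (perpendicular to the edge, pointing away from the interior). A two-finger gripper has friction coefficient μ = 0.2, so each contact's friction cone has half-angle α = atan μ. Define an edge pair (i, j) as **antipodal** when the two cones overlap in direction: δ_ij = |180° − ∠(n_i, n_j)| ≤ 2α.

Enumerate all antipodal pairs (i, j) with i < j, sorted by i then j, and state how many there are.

α = atan 0.2 = 11.31°;  2α = 22.62°
n_0 = (+0.3535, -0.9354)
n_1 = (+0.9639, +0.2663)
n_2 = (+0.3996, +0.9167)
n_3 = (-0.2672, +0.9637)
n_4 = (-0.8271, +0.5620)
n_5 = (-0.7718, -0.6359)
  (0,1): δ = 95.26°  ·
  (0,2): δ = 44.25°  ·
  (0,3): δ = 5.21°  ✓
  (0,4): δ = 35.10°  ·
  (0,5): δ = 108.78°  ·
  (1,2): δ = 129.00°  ·
  (1,3): δ = 89.95°  ·
  (1,4): δ = 49.64°  ·
  (1,5): δ = 24.04°  ·
  (2,3): δ = 140.95°  ·
  (2,4): δ = 100.64°  ·
  (2,5): δ = 26.96°  ·
  (3,4): δ = 139.69°  ·
  (3,5): δ = 66.01°  ·
  (4,5): δ = 106.32°  ·
antipodal pairs: 1

count = 1; pairs: (0,3)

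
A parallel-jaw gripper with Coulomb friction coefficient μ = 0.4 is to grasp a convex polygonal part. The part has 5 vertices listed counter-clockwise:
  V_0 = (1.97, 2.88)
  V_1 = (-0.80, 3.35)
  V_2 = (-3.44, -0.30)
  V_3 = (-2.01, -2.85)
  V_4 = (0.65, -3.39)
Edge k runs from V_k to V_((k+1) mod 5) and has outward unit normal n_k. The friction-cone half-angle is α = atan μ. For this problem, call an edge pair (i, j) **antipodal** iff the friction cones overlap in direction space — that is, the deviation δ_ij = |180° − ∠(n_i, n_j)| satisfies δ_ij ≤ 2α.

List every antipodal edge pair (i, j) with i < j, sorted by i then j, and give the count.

count = 3; pairs: (0,3), (1,4), (2,4)

α = atan 0.4 = 21.80°;  2α = 43.60°
n_0 = (+0.1673, +0.9859)
n_1 = (-0.8103, +0.5861)
n_2 = (-0.8722, -0.4891)
n_3 = (-0.1989, -0.9800)
n_4 = (+0.9785, -0.2060)
  (0,1): δ = 116.25°  ·
  (0,2): δ = 51.09°  ·
  (0,3): δ = 1.85°  ✓
  (0,4): δ = 87.74°  ·
  (1,2): δ = 114.84°  ·
  (1,3): δ = 65.60°  ·
  (1,4): δ = 23.99°  ✓
  (2,3): δ = 130.76°  ·
  (2,4): δ = 41.17°  ✓
  (3,4): δ = 90.41°  ·
antipodal pairs: 3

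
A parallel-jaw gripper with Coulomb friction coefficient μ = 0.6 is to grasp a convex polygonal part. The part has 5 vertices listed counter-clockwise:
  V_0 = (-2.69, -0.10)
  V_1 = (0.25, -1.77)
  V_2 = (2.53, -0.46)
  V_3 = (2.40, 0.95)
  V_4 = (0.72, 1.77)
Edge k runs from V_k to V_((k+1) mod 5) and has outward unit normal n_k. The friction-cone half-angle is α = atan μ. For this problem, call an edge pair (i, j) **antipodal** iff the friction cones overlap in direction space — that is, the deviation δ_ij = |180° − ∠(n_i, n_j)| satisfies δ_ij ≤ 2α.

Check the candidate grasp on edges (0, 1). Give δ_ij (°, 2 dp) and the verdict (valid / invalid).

α = atan 0.6 = 30.96°;  2α = 61.93°
edge 0: e_0 = (+2.94, -1.67);  n_0 = (-0.4939, -0.8695)
edge 1: e_1 = (+2.28, +1.31);  n_1 = (+0.4982, -0.8671)
∠(n_0, n_1) = 59.48°
δ = |180° − 59.48°| = 120.52°
120.52° > 2α = 61.93°  →  invalid

δ = 120.52°, invalid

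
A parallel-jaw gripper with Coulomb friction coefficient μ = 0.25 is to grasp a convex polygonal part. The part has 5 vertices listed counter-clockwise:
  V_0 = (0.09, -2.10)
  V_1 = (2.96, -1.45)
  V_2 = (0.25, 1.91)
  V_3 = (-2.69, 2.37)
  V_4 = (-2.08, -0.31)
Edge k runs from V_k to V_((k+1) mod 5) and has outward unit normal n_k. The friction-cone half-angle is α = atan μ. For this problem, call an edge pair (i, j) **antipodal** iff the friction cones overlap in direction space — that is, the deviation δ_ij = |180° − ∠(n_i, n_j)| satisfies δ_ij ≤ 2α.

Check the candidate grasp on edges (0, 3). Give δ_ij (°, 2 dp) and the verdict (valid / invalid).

α = atan 0.25 = 14.04°;  2α = 28.07°
edge 0: e_0 = (+2.87, +0.65);  n_0 = (+0.2209, -0.9753)
edge 3: e_3 = (+0.61, -2.68);  n_3 = (-0.9751, -0.2219)
∠(n_0, n_3) = 89.94°
δ = |180° − 89.94°| = 90.06°
90.06° > 2α = 28.07°  →  invalid

δ = 90.06°, invalid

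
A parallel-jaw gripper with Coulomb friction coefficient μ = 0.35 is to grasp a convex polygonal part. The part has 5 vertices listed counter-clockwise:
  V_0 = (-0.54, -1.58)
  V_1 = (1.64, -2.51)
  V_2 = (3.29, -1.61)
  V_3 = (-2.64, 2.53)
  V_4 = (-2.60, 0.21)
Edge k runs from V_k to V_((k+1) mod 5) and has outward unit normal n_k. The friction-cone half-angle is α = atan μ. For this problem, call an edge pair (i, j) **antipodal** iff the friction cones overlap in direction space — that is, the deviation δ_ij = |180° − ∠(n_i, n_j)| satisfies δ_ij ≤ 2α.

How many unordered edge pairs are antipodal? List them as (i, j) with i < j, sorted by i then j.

α = atan 0.35 = 19.29°;  2α = 38.58°
n_0 = (-0.3924, -0.9198)
n_1 = (+0.4789, -0.8779)
n_2 = (+0.5724, +0.8199)
n_3 = (-0.9999, -0.0172)
n_4 = (-0.6559, -0.7548)
  (0,1): δ = 128.29°  ·
  (0,2): δ = 11.82°  ✓
  (0,3): δ = 114.09°  ·
  (0,4): δ = 162.11°  ·
  (1,2): δ = 63.53°  ·
  (1,3): δ = 62.38°  ·
  (1,4): δ = 110.40°  ·
  (2,3): δ = 54.09°  ·
  (2,4): δ = 6.07°  ✓
  (3,4): δ = 131.98°  ·
antipodal pairs: 2

count = 2; pairs: (0,2), (2,4)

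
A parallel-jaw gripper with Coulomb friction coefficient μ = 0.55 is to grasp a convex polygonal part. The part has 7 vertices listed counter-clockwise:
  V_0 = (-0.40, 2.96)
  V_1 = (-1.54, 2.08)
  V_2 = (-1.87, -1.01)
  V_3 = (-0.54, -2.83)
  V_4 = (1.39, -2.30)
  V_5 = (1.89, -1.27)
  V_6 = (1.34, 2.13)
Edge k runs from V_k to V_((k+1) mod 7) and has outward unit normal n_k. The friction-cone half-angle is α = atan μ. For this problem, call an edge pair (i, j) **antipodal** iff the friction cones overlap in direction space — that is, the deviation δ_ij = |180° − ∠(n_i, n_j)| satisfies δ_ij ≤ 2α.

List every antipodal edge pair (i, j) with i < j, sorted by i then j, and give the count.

count = 7; pairs: (0,3), (0,4), (1,4), (1,5), (2,5), (2,6), (3,6)

α = atan 0.55 = 28.81°;  2α = 57.62°
n_0 = (-0.6111, +0.7916)
n_1 = (-0.9943, +0.1062)
n_2 = (-0.8074, -0.5900)
n_3 = (+0.2648, -0.9643)
n_4 = (+0.8996, -0.4367)
n_5 = (+0.9872, +0.1597)
n_6 = (+0.4305, +0.9026)
  (0,1): δ = 133.76°  ·
  (0,2): δ = 91.51°  ·
  (0,3): δ = 22.31°  ✓
  (0,4): δ = 26.44°  ✓
  (0,5): δ = 61.52°  ·
  (0,6): δ = 116.83°  ·
  (1,2): δ = 137.75°  ·
  (1,3): δ = 68.55°  ·
  (1,4): δ = 19.80°  ✓
  (1,5): δ = 15.28°  ✓
  (1,6): δ = 70.59°  ·
  (2,3): δ = 110.80°  ·
  (2,4): δ = 62.05°  ·
  (2,5): δ = 26.97°  ✓
  (2,6): δ = 28.34°  ✓
  (3,4): δ = 131.25°  ·
  (3,5): δ = 96.17°  ·
  (3,6): δ = 40.86°  ✓
  (4,5): δ = 144.92°  ·
  (4,6): δ = 89.61°  ·
  (5,6): δ = 124.69°  ·
antipodal pairs: 7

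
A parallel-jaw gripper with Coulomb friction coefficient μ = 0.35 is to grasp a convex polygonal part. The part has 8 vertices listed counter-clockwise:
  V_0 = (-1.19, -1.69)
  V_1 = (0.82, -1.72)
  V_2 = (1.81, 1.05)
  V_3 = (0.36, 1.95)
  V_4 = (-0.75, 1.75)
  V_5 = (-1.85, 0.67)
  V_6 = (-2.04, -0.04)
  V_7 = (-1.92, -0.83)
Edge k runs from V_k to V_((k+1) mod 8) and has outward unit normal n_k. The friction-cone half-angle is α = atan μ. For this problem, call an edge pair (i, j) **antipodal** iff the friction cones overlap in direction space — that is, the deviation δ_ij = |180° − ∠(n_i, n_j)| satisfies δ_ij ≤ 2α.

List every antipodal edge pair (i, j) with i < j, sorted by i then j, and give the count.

count = 6; pairs: (0,2), (0,3), (1,4), (1,5), (1,6), (2,7)

α = atan 0.35 = 19.29°;  2α = 38.58°
n_0 = (-0.0149, -0.9999)
n_1 = (+0.9417, -0.3366)
n_2 = (+0.5274, +0.8496)
n_3 = (-0.1773, +0.9842)
n_4 = (-0.7006, +0.7136)
n_5 = (-0.9660, +0.2585)
n_6 = (-0.9887, -0.1502)
n_7 = (-0.7624, -0.6471)
  (0,1): δ = 108.81°  ·
  (0,2): δ = 30.97°  ✓
  (0,3): δ = 11.07°  ✓
  (0,4): δ = 45.33°  ·
  (0,5): δ = 75.87°  ·
  (0,6): δ = 99.49°  ·
  (0,7): δ = 131.18°  ·
  (1,2): δ = 102.16°  ·
  (1,3): δ = 60.12°  ·
  (1,4): δ = 25.86°  ✓
  (1,5): δ = 4.69°  ✓
  (1,6): δ = 28.30°  ✓
  (1,7): δ = 59.99°  ·
  (2,3): δ = 137.96°  ·
  (2,4): δ = 103.70°  ·
  (2,5): δ = 73.15°  ·
  (2,6): δ = 49.54°  ·
  (2,7): δ = 17.85°  ✓
  (3,4): δ = 145.74°  ·
  (3,5): δ = 115.20°  ·
  (3,6): δ = 91.58°  ·
  (3,7): δ = 59.89°  ·
  (4,5): δ = 149.46°  ·
  (4,6): δ = 125.84°  ·
  (4,7): δ = 94.15°  ·
  (5,6): δ = 156.38°  ·
  (5,7): δ = 124.69°  ·
  (6,7): δ = 148.31°  ·
antipodal pairs: 6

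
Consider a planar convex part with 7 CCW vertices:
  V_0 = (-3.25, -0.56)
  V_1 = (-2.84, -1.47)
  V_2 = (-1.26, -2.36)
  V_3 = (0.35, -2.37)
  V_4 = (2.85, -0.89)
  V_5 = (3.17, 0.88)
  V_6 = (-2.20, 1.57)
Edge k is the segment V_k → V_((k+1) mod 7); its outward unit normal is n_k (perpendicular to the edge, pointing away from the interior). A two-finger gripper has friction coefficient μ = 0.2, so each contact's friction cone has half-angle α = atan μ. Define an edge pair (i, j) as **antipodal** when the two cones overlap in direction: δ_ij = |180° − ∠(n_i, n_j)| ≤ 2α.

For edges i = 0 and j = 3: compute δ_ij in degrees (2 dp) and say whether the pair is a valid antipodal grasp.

δ = 83.63°, invalid

α = atan 0.2 = 11.31°;  2α = 22.62°
edge 0: e_0 = (+0.41, -0.91);  n_0 = (-0.9117, -0.4108)
edge 3: e_3 = (+2.50, +1.48);  n_3 = (+0.5094, -0.8605)
∠(n_0, n_3) = 96.37°
δ = |180° − 96.37°| = 83.63°
83.63° > 2α = 22.62°  →  invalid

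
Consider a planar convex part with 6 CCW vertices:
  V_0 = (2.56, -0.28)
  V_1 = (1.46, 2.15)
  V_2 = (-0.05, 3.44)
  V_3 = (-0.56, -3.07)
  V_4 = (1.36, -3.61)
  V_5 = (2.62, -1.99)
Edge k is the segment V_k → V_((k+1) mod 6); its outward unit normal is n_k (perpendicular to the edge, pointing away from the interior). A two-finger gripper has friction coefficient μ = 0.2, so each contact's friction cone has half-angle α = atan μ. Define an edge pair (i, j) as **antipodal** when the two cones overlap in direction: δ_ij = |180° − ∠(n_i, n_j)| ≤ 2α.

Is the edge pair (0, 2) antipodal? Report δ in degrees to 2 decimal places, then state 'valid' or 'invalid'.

δ = 28.83°, invalid

α = atan 0.2 = 11.31°;  2α = 22.62°
edge 0: e_0 = (-1.10, +2.43);  n_0 = (+0.9110, +0.4124)
edge 2: e_2 = (-0.51, -6.51);  n_2 = (-0.9969, +0.0781)
∠(n_0, n_2) = 151.17°
δ = |180° − 151.17°| = 28.83°
28.83° > 2α = 22.62°  →  invalid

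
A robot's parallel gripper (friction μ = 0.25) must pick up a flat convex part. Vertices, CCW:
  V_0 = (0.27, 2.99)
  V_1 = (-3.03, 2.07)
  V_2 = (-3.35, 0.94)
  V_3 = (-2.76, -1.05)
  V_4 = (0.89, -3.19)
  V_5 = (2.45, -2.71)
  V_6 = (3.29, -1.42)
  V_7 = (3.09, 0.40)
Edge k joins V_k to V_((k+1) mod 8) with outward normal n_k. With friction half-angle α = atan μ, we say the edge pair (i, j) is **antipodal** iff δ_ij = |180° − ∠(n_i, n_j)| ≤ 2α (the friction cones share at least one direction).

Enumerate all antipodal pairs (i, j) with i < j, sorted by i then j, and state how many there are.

count = 5; pairs: (0,4), (1,5), (1,6), (2,6), (3,7)

α = atan 0.25 = 14.04°;  2α = 28.07°
n_0 = (-0.2685, +0.9633)
n_1 = (-0.9622, +0.2725)
n_2 = (-0.9587, -0.2843)
n_3 = (-0.5058, -0.8627)
n_4 = (+0.2941, -0.9558)
n_5 = (+0.8380, -0.5457)
n_6 = (+0.9940, +0.1092)
n_7 = (+0.6764, +0.7365)
  (0,1): δ = 121.39°  ·
  (0,2): δ = 89.06°  ·
  (0,3): δ = 45.96°  ·
  (0,4): δ = 1.52°  ✓
  (0,5): δ = 41.35°  ·
  (0,6): δ = 80.69°  ·
  (0,7): δ = 121.86°  ·
  (1,2): δ = 147.67°  ·
  (1,3): δ = 104.57°  ·
  (1,4): δ = 57.09°  ·
  (1,5): δ = 17.26°  ✓
  (1,6): δ = 22.08°  ✓
  (1,7): δ = 63.25°  ·
  (2,3): δ = 136.90°  ·
  (2,4): δ = 89.41°  ·
  (2,5): δ = 49.58°  ·
  (2,6): δ = 10.24°  ✓
  (2,7): δ = 30.92°  ·
  (3,4): δ = 132.51°  ·
  (3,5): δ = 92.69°  ·
  (3,6): δ = 53.35°  ·
  (3,7): δ = 12.18°  ✓
  (4,5): δ = 140.17°  ·
  (4,6): δ = 100.83°  ·
  (4,7): δ = 59.67°  ·
  (5,6): δ = 140.66°  ·
  (5,7): δ = 99.49°  ·
  (6,7): δ = 138.84°  ·
antipodal pairs: 5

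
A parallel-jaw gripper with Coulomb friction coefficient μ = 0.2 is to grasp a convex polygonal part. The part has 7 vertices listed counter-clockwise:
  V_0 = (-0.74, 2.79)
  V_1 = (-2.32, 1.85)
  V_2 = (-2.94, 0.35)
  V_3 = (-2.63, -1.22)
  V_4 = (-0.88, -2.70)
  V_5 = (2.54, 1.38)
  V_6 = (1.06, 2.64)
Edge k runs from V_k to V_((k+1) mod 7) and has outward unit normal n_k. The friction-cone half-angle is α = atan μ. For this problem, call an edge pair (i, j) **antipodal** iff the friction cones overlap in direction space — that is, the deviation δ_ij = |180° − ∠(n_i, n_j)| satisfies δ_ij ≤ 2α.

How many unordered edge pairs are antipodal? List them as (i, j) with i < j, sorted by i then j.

count = 3; pairs: (0,4), (1,4), (3,5)

α = atan 0.2 = 11.31°;  2α = 22.62°
n_0 = (-0.5113, +0.8594)
n_1 = (-0.9242, +0.3820)
n_2 = (-0.9811, -0.1937)
n_3 = (-0.6457, -0.7636)
n_4 = (+0.7664, -0.6424)
n_5 = (+0.6482, +0.7614)
n_6 = (+0.0830, +0.9965)
  (0,1): δ = 143.21°  ·
  (0,2): δ = 109.58°  ·
  (0,3): δ = 70.97°  ·
  (0,4): δ = 19.28°  ✓
  (0,5): δ = 108.84°  ·
  (0,6): δ = 144.49°  ·
  (1,2): δ = 146.37°  ·
  (1,3): δ = 107.76°  ·
  (1,4): δ = 17.51°  ✓
  (1,5): δ = 72.05°  ·
  (1,6): δ = 107.69°  ·
  (2,3): δ = 141.39°  ·
  (2,4): δ = 51.14°  ·
  (2,5): δ = 38.42°  ·
  (2,6): δ = 74.07°  ·
  (3,4): δ = 89.75°  ·
  (3,5): δ = 0.19°  ✓
  (3,6): δ = 35.46°  ·
  (4,5): δ = 90.44°  ·
  (4,6): δ = 54.79°  ·
  (5,6): δ = 144.35°  ·
antipodal pairs: 3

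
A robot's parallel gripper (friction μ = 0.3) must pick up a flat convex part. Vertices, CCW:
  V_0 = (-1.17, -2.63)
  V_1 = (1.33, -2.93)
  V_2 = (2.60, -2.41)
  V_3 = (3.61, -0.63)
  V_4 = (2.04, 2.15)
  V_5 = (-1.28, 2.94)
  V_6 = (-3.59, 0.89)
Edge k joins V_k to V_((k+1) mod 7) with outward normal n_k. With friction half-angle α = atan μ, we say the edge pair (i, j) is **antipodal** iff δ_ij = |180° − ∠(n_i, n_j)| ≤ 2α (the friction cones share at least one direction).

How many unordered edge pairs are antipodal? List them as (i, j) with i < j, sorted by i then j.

α = atan 0.3 = 16.70°;  2α = 33.40°
n_0 = (-0.1191, -0.9929)
n_1 = (+0.3789, -0.9254)
n_2 = (+0.8697, -0.4935)
n_3 = (+0.8707, +0.4917)
n_4 = (+0.2315, +0.9728)
n_5 = (-0.6638, +0.7479)
n_6 = (-0.8240, -0.5665)
  (0,1): δ = 150.89°  ·
  (0,2): δ = 112.73°  ·
  (0,3): δ = 53.70°  ·
  (0,4): δ = 6.54°  ✓
  (0,5): δ = 48.43°  ·
  (0,6): δ = 131.35°  ·
  (1,2): δ = 141.84°  ·
  (1,3): δ = 82.81°  ·
  (1,4): δ = 35.65°  ·
  (1,5): δ = 19.32°  ✓
  (1,6): δ = 102.24°  ·
  (2,3): δ = 120.97°  ·
  (2,4): δ = 73.81°  ·
  (2,5): δ = 18.84°  ✓
  (2,6): δ = 64.08°  ·
  (3,4): δ = 132.84°  ·
  (3,5): δ = 77.87°  ·
  (3,6): δ = 5.05°  ✓
  (4,5): δ = 125.03°  ·
  (4,6): δ = 42.11°  ·
  (5,6): δ = 97.08°  ·
antipodal pairs: 4

count = 4; pairs: (0,4), (1,5), (2,5), (3,6)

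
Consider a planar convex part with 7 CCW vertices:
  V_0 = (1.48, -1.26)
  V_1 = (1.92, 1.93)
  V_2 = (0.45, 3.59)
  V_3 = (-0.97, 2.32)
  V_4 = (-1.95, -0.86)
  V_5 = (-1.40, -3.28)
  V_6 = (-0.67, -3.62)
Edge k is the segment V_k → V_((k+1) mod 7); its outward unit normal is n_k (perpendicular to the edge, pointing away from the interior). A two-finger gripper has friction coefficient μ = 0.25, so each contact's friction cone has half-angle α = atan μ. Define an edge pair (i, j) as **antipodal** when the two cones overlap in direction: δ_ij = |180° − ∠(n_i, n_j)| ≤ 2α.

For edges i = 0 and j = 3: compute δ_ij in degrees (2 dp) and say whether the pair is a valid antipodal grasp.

δ = 9.27°, valid

α = atan 0.25 = 14.04°;  2α = 28.07°
edge 0: e_0 = (+0.44, +3.19);  n_0 = (+0.9906, -0.1366)
edge 3: e_3 = (-0.98, -3.18);  n_3 = (-0.9556, +0.2945)
∠(n_0, n_3) = 170.73°
δ = |180° − 170.73°| = 9.27°
9.27° ≤ 2α = 28.07°  →  valid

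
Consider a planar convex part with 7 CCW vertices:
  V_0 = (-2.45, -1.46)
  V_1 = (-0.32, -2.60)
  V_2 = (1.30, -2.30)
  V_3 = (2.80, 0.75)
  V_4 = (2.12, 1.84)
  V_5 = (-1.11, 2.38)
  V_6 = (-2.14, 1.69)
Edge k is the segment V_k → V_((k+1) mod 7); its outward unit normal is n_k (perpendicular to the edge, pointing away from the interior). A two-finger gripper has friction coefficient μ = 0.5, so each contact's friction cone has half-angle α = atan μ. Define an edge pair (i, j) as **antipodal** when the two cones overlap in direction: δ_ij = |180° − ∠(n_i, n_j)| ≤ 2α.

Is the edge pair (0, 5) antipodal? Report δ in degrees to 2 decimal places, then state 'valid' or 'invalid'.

δ = 61.97°, invalid

α = atan 0.5 = 26.57°;  2α = 53.13°
edge 0: e_0 = (+2.13, -1.14);  n_0 = (-0.4719, -0.8817)
edge 5: e_5 = (-1.03, -0.69);  n_5 = (-0.5566, +0.8308)
∠(n_0, n_5) = 118.03°
δ = |180° − 118.03°| = 61.97°
61.97° > 2α = 53.13°  →  invalid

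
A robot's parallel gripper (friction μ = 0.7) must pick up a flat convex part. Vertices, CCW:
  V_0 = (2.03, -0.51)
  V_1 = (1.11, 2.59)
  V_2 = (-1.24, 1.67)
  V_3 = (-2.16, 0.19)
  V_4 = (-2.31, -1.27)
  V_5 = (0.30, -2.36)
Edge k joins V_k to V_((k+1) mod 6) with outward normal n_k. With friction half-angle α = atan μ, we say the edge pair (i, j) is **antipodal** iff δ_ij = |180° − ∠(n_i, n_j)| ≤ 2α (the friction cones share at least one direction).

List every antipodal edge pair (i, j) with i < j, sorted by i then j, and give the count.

α = atan 0.7 = 34.99°;  2α = 69.98°
n_0 = (+0.9587, +0.2845)
n_1 = (-0.3645, +0.9312)
n_2 = (-0.8493, +0.5279)
n_3 = (-0.9948, +0.1022)
n_4 = (-0.3854, -0.9228)
n_5 = (+0.7304, -0.6830)
  (0,1): δ = 85.15°  ·
  (0,2): δ = 48.40°  ✓
  (0,3): δ = 22.40°  ✓
  (0,4): δ = 50.80°  ✓
  (0,5): δ = 120.39°  ·
  (1,2): δ = 143.25°  ·
  (1,3): δ = 117.25°  ·
  (1,4): δ = 44.05°  ✓
  (1,5): δ = 25.54°  ✓
  (2,3): δ = 154.00°  ·
  (2,4): δ = 80.80°  ·
  (2,5): δ = 11.21°  ✓
  (3,4): δ = 106.80°  ·
  (3,5): δ = 37.21°  ✓
  (4,5): δ = 110.41°  ·
antipodal pairs: 7

count = 7; pairs: (0,2), (0,3), (0,4), (1,4), (1,5), (2,5), (3,5)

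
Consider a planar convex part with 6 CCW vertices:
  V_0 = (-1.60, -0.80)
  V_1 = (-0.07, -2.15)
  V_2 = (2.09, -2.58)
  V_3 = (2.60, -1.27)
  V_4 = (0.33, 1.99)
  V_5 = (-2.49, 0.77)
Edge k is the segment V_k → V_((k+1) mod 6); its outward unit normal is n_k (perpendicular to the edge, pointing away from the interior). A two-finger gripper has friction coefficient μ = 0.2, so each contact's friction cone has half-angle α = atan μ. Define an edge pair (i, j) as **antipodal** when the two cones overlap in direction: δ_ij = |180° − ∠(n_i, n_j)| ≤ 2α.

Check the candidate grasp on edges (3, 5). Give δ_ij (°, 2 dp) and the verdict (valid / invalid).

α = atan 0.2 = 11.31°;  2α = 22.62°
edge 3: e_3 = (-2.27, +3.26);  n_3 = (+0.8206, +0.5714)
edge 5: e_5 = (+0.89, -1.57);  n_5 = (-0.8699, -0.4932)
∠(n_3, n_5) = 174.70°
δ = |180° − 174.70°| = 5.30°
5.30° ≤ 2α = 22.62°  →  valid

δ = 5.30°, valid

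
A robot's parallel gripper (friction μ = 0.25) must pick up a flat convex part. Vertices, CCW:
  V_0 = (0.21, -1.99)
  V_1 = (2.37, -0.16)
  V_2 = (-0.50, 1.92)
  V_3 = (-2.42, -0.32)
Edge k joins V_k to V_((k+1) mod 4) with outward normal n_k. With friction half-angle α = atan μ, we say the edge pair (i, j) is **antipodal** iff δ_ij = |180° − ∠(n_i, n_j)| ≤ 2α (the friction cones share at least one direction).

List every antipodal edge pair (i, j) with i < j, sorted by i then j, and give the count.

count = 2; pairs: (0,2), (1,3)

α = atan 0.25 = 14.04°;  2α = 28.07°
n_0 = (+0.6464, -0.7630)
n_1 = (+0.5868, +0.8097)
n_2 = (-0.7593, +0.6508)
n_3 = (-0.5360, -0.8442)
  (0,1): δ = 76.20°  ·
  (0,2): δ = 9.13°  ✓
  (0,3): δ = 107.31°  ·
  (1,2): δ = 94.67°  ·
  (1,3): δ = 3.52°  ✓
  (2,3): δ = 81.81°  ·
antipodal pairs: 2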